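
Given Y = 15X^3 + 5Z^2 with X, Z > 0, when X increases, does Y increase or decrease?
Y increases

Taking the partial derivative:
∂Y/∂X = 45X^2

∂Y/∂X = 45X^2 > 0 (assuming positive values)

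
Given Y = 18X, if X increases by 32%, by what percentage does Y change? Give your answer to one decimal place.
32.0%

For Y = 18X:
If X → X(1 + 0.32)
Then Y → Y · (1 + 0.32)^1
     = Y · 1.3200

Percentage change = ((1 + 0.32)^1 − 1) × 100% = 32.0%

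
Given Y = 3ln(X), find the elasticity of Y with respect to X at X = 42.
Elasticity = 1/ln(42) ≈ 0.2675

Elasticity = (dY/dX) · (X/Y)

dY/dX = 3/X
At X = 42: dY/dX = 1/14, Y = 3·ln(42)

Elasticity = (1/14) · (42 / (3·ln(42))) = 1/ln(42) ≈ 0.2675

Interpretation: for a small percentage change in X, the percentage change in Y is approximately 0.27 times as large.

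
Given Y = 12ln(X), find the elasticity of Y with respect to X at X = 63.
Elasticity = 1/ln(63) ≈ 0.2414

Elasticity = (dY/dX) · (X/Y)

dY/dX = 12/X
At X = 63: dY/dX = 4/21, Y = 12·ln(63)

Elasticity = (4/21) · (63 / (12·ln(63))) = 1/ln(63) ≈ 0.2414

Interpretation: for a small percentage change in X, the percentage change in Y is approximately 0.24 times as large.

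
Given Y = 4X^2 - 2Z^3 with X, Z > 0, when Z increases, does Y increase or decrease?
Y decreases

Taking the partial derivative:
∂Y/∂Z = -6Z^2

∂Y/∂Z = -6Z^2 < 0 (assuming positive values)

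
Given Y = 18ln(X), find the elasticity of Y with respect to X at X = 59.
Elasticity = 1/ln(59) ≈ 0.2452

Elasticity = (dY/dX) · (X/Y)

dY/dX = 18/X
At X = 59: dY/dX = 18/59, Y = 18·ln(59)

Elasticity = (18/59) · (59 / (18·ln(59))) = 1/ln(59) ≈ 0.2452

Interpretation: for a small percentage change in X, the percentage change in Y is approximately 0.25 times as large.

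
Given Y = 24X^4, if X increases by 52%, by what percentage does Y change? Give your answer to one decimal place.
433.8%

For Y = 24X^4:
If X → X(1 + 0.52)
Then Y → Y · (1 + 0.52)^4
     ≈ Y · 5.3379

Percentage change = ((1 + 0.52)^4 − 1) × 100% ≈ 433.8%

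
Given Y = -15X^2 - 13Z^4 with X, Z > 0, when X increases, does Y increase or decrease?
Y decreases

Taking the partial derivative:
∂Y/∂X = -30X

∂Y/∂X = -30X < 0 (assuming positive values)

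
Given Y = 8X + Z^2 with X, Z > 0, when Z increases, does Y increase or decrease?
Y increases

Taking the partial derivative:
∂Y/∂Z = 2Z

∂Y/∂Z = 2Z > 0 (assuming positive values)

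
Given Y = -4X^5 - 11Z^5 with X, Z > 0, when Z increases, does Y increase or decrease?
Y decreases

Taking the partial derivative:
∂Y/∂Z = -55Z^4

∂Y/∂Z = -55Z^4 < 0 (assuming positive values)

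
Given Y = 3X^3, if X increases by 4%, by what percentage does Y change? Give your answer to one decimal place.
12.5%

For Y = 3X^3:
If X → X(1 + 0.04)
Then Y → Y · (1 + 0.04)^3
     ≈ Y · 1.1249

Percentage change = ((1 + 0.04)^3 − 1) × 100% ≈ 12.5%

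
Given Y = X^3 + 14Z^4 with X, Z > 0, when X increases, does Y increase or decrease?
Y increases

Taking the partial derivative:
∂Y/∂X = 3X^2

∂Y/∂X = 3X^2 > 0 (assuming positive values)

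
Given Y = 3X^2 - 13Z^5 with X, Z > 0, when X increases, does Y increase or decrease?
Y increases

Taking the partial derivative:
∂Y/∂X = 6X

∂Y/∂X = 6X > 0 (assuming positive values)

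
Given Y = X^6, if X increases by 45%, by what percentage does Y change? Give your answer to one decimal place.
829.4%

For Y = X^6:
If X → X(1 + 0.45)
Then Y → Y · (1 + 0.45)^6
     ≈ Y · 9.2941

Percentage change = ((1 + 0.45)^6 − 1) × 100% ≈ 829.4%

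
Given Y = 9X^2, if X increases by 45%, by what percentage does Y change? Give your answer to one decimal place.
110.3%

For Y = 9X^2:
If X → X(1 + 0.45)
Then Y → Y · (1 + 0.45)^2
     = Y · 2.1025

Percentage change = ((1 + 0.45)^2 − 1) × 100% ≈ 110.3%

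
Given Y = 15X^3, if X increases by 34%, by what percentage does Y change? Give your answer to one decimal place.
140.6%

For Y = 15X^3:
If X → X(1 + 0.34)
Then Y → Y · (1 + 0.34)^3
     ≈ Y · 2.4061

Percentage change = ((1 + 0.34)^3 − 1) × 100% ≈ 140.6%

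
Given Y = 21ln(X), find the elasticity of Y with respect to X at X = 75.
Elasticity = 1/ln(75) ≈ 0.2316

Elasticity = (dY/dX) · (X/Y)

dY/dX = 21/X
At X = 75: dY/dX = 7/25, Y = 21·ln(75)

Elasticity = (7/25) · (75 / (21·ln(75))) = 1/ln(75) ≈ 0.2316

Interpretation: for a small percentage change in X, the percentage change in Y is approximately 0.23 times as large.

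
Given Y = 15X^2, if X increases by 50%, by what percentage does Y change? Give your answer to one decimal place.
125.0%

For Y = 15X^2:
If X → X(1 + 0.5)
Then Y → Y · (1 + 0.5)^2
     = Y · 2.2500

Percentage change = ((1 + 0.5)^2 − 1) × 100% = 125.0%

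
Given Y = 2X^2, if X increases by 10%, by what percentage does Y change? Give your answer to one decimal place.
21.0%

For Y = 2X^2:
If X → X(1 + 0.1)
Then Y → Y · (1 + 0.1)^2
     = Y · 1.2100

Percentage change = ((1 + 0.1)^2 − 1) × 100% = 21.0%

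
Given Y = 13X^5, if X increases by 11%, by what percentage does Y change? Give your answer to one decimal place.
68.5%

For Y = 13X^5:
If X → X(1 + 0.11)
Then Y → Y · (1 + 0.11)^5
     ≈ Y · 1.6851

Percentage change = ((1 + 0.11)^5 − 1) × 100% ≈ 68.5%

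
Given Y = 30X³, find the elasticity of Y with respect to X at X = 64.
Elasticity = 3

Elasticity = (dY/dX) · (X/Y)

dY/dX = 90·X²
At X = 64: dY/dX = 368640, Y = 7864320

Elasticity = 368640 · (64 / 7864320) = 3

Interpretation: for a small percentage change in X, the percentage change in Y is approximately 3.00 times as large.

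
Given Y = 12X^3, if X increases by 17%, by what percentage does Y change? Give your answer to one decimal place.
60.2%

For Y = 12X^3:
If X → X(1 + 0.17)
Then Y → Y · (1 + 0.17)^3
     ≈ Y · 1.6016

Percentage change = ((1 + 0.17)^3 − 1) × 100% ≈ 60.2%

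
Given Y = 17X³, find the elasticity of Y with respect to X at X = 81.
Elasticity = 3

Elasticity = (dY/dX) · (X/Y)

dY/dX = 51·X²
At X = 81: dY/dX = 334611, Y = 9034497

Elasticity = 334611 · (81 / 9034497) = 3

Interpretation: for a small percentage change in X, the percentage change in Y is approximately 3.00 times as large.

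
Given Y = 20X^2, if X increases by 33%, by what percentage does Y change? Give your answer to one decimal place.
76.9%

For Y = 20X^2:
If X → X(1 + 0.33)
Then Y → Y · (1 + 0.33)^2
     = Y · 1.7689

Percentage change = ((1 + 0.33)^2 − 1) × 100% ≈ 76.9%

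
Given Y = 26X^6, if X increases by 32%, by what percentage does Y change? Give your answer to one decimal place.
429.0%

For Y = 26X^6:
If X → X(1 + 0.32)
Then Y → Y · (1 + 0.32)^6
     ≈ Y · 5.2899

Percentage change = ((1 + 0.32)^6 − 1) × 100% ≈ 429.0%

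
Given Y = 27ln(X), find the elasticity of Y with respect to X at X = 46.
Elasticity = 1/ln(46) ≈ 0.2612

Elasticity = (dY/dX) · (X/Y)

dY/dX = 27/X
At X = 46: dY/dX = 27/46, Y = 27·ln(46)

Elasticity = (27/46) · (46 / (27·ln(46))) = 1/ln(46) ≈ 0.2612

Interpretation: for a small percentage change in X, the percentage change in Y is approximately 0.26 times as large.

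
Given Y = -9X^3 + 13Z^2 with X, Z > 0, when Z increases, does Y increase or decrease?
Y increases

Taking the partial derivative:
∂Y/∂Z = 26Z

∂Y/∂Z = 26Z > 0 (assuming positive values)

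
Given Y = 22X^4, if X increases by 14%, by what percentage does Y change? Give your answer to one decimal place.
68.9%

For Y = 22X^4:
If X → X(1 + 0.14)
Then Y → Y · (1 + 0.14)^4
     ≈ Y · 1.6890

Percentage change = ((1 + 0.14)^4 − 1) × 100% ≈ 68.9%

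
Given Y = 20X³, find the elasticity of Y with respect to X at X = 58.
Elasticity = 3

Elasticity = (dY/dX) · (X/Y)

dY/dX = 60·X²
At X = 58: dY/dX = 201840, Y = 3902240

Elasticity = 201840 · (58 / 3902240) = 3

Interpretation: for a small percentage change in X, the percentage change in Y is approximately 3.00 times as large.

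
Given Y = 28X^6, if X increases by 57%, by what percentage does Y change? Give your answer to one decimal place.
1397.6%

For Y = 28X^6:
If X → X(1 + 0.57)
Then Y → Y · (1 + 0.57)^6
     ≈ Y · 14.9761

Percentage change = ((1 + 0.57)^6 − 1) × 100% ≈ 1397.6%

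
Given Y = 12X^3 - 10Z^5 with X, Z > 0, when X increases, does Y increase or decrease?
Y increases

Taking the partial derivative:
∂Y/∂X = 36X^2

∂Y/∂X = 36X^2 > 0 (assuming positive values)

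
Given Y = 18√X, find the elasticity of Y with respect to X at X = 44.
Elasticity = 1/2

Elasticity = (dY/dX) · (X/Y)

dY/dX = 9/√X
At X = 44: dY/dX = 9·√11/22, Y = 36·√11

Elasticity = (9·√11/22) · (44 / (36·√11)) = 1/2

Interpretation: for a small percentage change in X, the percentage change in Y is approximately 0.50 times as large.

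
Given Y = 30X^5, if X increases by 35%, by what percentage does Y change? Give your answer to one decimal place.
348.4%

For Y = 30X^5:
If X → X(1 + 0.35)
Then Y → Y · (1 + 0.35)^5
     ≈ Y · 4.4840

Percentage change = ((1 + 0.35)^5 − 1) × 100% ≈ 348.4%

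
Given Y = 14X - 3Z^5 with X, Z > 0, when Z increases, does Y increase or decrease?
Y decreases

Taking the partial derivative:
∂Y/∂Z = -15Z^4

∂Y/∂Z = -15Z^4 < 0 (assuming positive values)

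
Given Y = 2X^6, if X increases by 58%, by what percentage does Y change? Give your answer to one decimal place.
1455.8%

For Y = 2X^6:
If X → X(1 + 0.58)
Then Y → Y · (1 + 0.58)^6
     ≈ Y · 15.5576

Percentage change = ((1 + 0.58)^6 − 1) × 100% ≈ 1455.8%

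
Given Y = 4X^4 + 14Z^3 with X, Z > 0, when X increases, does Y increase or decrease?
Y increases

Taking the partial derivative:
∂Y/∂X = 16X^3

∂Y/∂X = 16X^3 > 0 (assuming positive values)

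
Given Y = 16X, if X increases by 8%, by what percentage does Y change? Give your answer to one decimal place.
8.0%

For Y = 16X:
If X → X(1 + 0.08)
Then Y → Y · (1 + 0.08)^1
     = Y · 1.0800

Percentage change = ((1 + 0.08)^1 − 1) × 100% = 8.0%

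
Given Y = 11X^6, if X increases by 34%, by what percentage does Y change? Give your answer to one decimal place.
478.9%

For Y = 11X^6:
If X → X(1 + 0.34)
Then Y → Y · (1 + 0.34)^6
     ≈ Y · 5.7893

Percentage change = ((1 + 0.34)^6 − 1) × 100% ≈ 478.9%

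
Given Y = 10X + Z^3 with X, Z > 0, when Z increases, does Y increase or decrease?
Y increases

Taking the partial derivative:
∂Y/∂Z = 3Z^2

∂Y/∂Z = 3Z^2 > 0 (assuming positive values)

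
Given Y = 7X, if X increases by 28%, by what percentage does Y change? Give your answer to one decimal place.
28.0%

For Y = 7X:
If X → X(1 + 0.28)
Then Y → Y · (1 + 0.28)^1
     = Y · 1.2800

Percentage change = ((1 + 0.28)^1 − 1) × 100% = 28.0%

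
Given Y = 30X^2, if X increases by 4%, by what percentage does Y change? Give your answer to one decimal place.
8.2%

For Y = 30X^2:
If X → X(1 + 0.04)
Then Y → Y · (1 + 0.04)^2
     = Y · 1.0816

Percentage change = ((1 + 0.04)^2 − 1) × 100% ≈ 8.2%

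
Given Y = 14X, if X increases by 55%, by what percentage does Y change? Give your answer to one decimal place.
55.0%

For Y = 14X:
If X → X(1 + 0.55)
Then Y → Y · (1 + 0.55)^1
     = Y · 1.5500

Percentage change = ((1 + 0.55)^1 − 1) × 100% = 55.0%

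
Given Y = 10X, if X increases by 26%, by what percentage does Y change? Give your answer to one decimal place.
26.0%

For Y = 10X:
If X → X(1 + 0.26)
Then Y → Y · (1 + 0.26)^1
     = Y · 1.2600

Percentage change = ((1 + 0.26)^1 − 1) × 100% = 26.0%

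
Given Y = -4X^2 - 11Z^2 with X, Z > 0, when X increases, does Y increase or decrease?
Y decreases

Taking the partial derivative:
∂Y/∂X = -8X

∂Y/∂X = -8X < 0 (assuming positive values)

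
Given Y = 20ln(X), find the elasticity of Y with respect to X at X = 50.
Elasticity = 1/ln(50) ≈ 0.2556

Elasticity = (dY/dX) · (X/Y)

dY/dX = 20/X
At X = 50: dY/dX = 2/5, Y = 20·ln(50)

Elasticity = (2/5) · (50 / (20·ln(50))) = 1/ln(50) ≈ 0.2556

Interpretation: for a small percentage change in X, the percentage change in Y is approximately 0.26 times as large.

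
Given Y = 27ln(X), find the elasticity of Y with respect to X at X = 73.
Elasticity = 1/ln(73) ≈ 0.2331

Elasticity = (dY/dX) · (X/Y)

dY/dX = 27/X
At X = 73: dY/dX = 27/73, Y = 27·ln(73)

Elasticity = (27/73) · (73 / (27·ln(73))) = 1/ln(73) ≈ 0.2331

Interpretation: for a small percentage change in X, the percentage change in Y is approximately 0.23 times as large.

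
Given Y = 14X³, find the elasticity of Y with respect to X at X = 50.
Elasticity = 3

Elasticity = (dY/dX) · (X/Y)

dY/dX = 42·X²
At X = 50: dY/dX = 105000, Y = 1750000

Elasticity = 105000 · (50 / 1750000) = 3

Interpretation: for a small percentage change in X, the percentage change in Y is approximately 3.00 times as large.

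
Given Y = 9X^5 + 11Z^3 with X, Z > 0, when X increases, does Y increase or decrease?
Y increases

Taking the partial derivative:
∂Y/∂X = 45X^4

∂Y/∂X = 45X^4 > 0 (assuming positive values)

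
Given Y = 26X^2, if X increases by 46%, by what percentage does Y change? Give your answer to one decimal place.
113.2%

For Y = 26X^2:
If X → X(1 + 0.46)
Then Y → Y · (1 + 0.46)^2
     = Y · 2.1316

Percentage change = ((1 + 0.46)^2 − 1) × 100% ≈ 113.2%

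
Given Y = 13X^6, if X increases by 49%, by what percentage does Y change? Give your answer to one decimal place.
994.3%

For Y = 13X^6:
If X → X(1 + 0.49)
Then Y → Y · (1 + 0.49)^6
     ≈ Y · 10.9425

Percentage change = ((1 + 0.49)^6 − 1) × 100% ≈ 994.3%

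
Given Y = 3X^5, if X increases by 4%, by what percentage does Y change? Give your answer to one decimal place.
21.7%

For Y = 3X^5:
If X → X(1 + 0.04)
Then Y → Y · (1 + 0.04)^5
     ≈ Y · 1.2167

Percentage change = ((1 + 0.04)^5 − 1) × 100% ≈ 21.7%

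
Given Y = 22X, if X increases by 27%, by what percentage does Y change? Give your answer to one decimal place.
27.0%

For Y = 22X:
If X → X(1 + 0.27)
Then Y → Y · (1 + 0.27)^1
     = Y · 1.2700

Percentage change = ((1 + 0.27)^1 − 1) × 100% = 27.0%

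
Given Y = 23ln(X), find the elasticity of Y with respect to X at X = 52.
Elasticity = 1/ln(52) ≈ 0.2531

Elasticity = (dY/dX) · (X/Y)

dY/dX = 23/X
At X = 52: dY/dX = 23/52, Y = 23·ln(52)

Elasticity = (23/52) · (52 / (23·ln(52))) = 1/ln(52) ≈ 0.2531

Interpretation: for a small percentage change in X, the percentage change in Y is approximately 0.25 times as large.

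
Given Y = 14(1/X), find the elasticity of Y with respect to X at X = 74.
Elasticity = -1

Elasticity = (dY/dX) · (X/Y)

dY/dX = -14/X²
At X = 74: dY/dX = -7/2738, Y = 7/37

Elasticity = (-7/2738) · (74 / (7/37)) = -1

Interpretation: for a small percentage change in X, the percentage change in Y is approximately -1.00 times as large.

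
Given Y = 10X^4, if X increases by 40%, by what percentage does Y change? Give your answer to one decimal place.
284.2%

For Y = 10X^4:
If X → X(1 + 0.4)
Then Y → Y · (1 + 0.4)^4
     = Y · 3.8416

Percentage change = ((1 + 0.4)^4 − 1) × 100% ≈ 284.2%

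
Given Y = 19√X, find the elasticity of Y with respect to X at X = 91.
Elasticity = 1/2

Elasticity = (dY/dX) · (X/Y)

dY/dX = 19/(2·√X)
At X = 91: dY/dX = 19·√91/182, Y = 19·√91

Elasticity = (19·√91/182) · (91 / (19·√91)) = 1/2

Interpretation: for a small percentage change in X, the percentage change in Y is approximately 0.50 times as large.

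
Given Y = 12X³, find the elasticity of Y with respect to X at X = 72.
Elasticity = 3

Elasticity = (dY/dX) · (X/Y)

dY/dX = 36·X²
At X = 72: dY/dX = 186624, Y = 4478976

Elasticity = 186624 · (72 / 4478976) = 3

Interpretation: for a small percentage change in X, the percentage change in Y is approximately 3.00 times as large.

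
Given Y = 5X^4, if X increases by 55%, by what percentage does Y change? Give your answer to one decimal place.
477.2%

For Y = 5X^4:
If X → X(1 + 0.55)
Then Y → Y · (1 + 0.55)^4
     ≈ Y · 5.7720

Percentage change = ((1 + 0.55)^4 − 1) × 100% ≈ 477.2%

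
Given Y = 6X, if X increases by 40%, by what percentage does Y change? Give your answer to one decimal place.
40.0%

For Y = 6X:
If X → X(1 + 0.4)
Then Y → Y · (1 + 0.4)^1
     = Y · 1.4000

Percentage change = ((1 + 0.4)^1 − 1) × 100% = 40.0%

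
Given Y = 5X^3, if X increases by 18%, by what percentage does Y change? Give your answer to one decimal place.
64.3%

For Y = 5X^3:
If X → X(1 + 0.18)
Then Y → Y · (1 + 0.18)^3
     ≈ Y · 1.6430

Percentage change = ((1 + 0.18)^3 − 1) × 100% ≈ 64.3%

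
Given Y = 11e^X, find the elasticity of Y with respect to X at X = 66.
Elasticity = 66

Elasticity = (dY/dX) · (X/Y)

dY/dX = 11·e^X
At X = 66: dY/dX = 11·e^66, Y = 11·e^66

Elasticity = (11·e^66) · (66 / (11·e^66)) = 66

Interpretation: for a small percentage change in X, the percentage change in Y is approximately 66.00 times as large.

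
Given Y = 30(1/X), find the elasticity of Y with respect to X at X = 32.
Elasticity = -1

Elasticity = (dY/dX) · (X/Y)

dY/dX = -30/X²
At X = 32: dY/dX = -15/512, Y = 15/16

Elasticity = (-15/512) · (32 / (15/16)) = -1

Interpretation: for a small percentage change in X, the percentage change in Y is approximately -1.00 times as large.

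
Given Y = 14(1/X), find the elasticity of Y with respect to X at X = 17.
Elasticity = -1

Elasticity = (dY/dX) · (X/Y)

dY/dX = -14/X²
At X = 17: dY/dX = -14/289, Y = 14/17

Elasticity = (-14/289) · (17 / (14/17)) = -1

Interpretation: for a small percentage change in X, the percentage change in Y is approximately -1.00 times as large.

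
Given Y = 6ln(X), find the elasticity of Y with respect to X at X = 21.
Elasticity = 1/ln(21) ≈ 0.3285

Elasticity = (dY/dX) · (X/Y)

dY/dX = 6/X
At X = 21: dY/dX = 2/7, Y = 6·ln(21)

Elasticity = (2/7) · (21 / (6·ln(21))) = 1/ln(21) ≈ 0.3285

Interpretation: for a small percentage change in X, the percentage change in Y is approximately 0.33 times as large.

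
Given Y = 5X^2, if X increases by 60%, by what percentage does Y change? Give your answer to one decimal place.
156.0%

For Y = 5X^2:
If X → X(1 + 0.6)
Then Y → Y · (1 + 0.6)^2
     = Y · 2.5600

Percentage change = ((1 + 0.6)^2 − 1) × 100% = 156.0%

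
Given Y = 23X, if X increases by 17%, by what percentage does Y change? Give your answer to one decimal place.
17.0%

For Y = 23X:
If X → X(1 + 0.17)
Then Y → Y · (1 + 0.17)^1
     = Y · 1.1700

Percentage change = ((1 + 0.17)^1 − 1) × 100% = 17.0%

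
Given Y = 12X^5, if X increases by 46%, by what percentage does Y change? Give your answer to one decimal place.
563.4%

For Y = 12X^5:
If X → X(1 + 0.46)
Then Y → Y · (1 + 0.46)^5
     ≈ Y · 6.6338

Percentage change = ((1 + 0.46)^5 − 1) × 100% ≈ 563.4%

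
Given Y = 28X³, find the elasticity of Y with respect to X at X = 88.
Elasticity = 3

Elasticity = (dY/dX) · (X/Y)

dY/dX = 84·X²
At X = 88: dY/dX = 650496, Y = 19081216

Elasticity = 650496 · (88 / 19081216) = 3

Interpretation: for a small percentage change in X, the percentage change in Y is approximately 3.00 times as large.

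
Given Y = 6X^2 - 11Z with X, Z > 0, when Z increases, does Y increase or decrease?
Y decreases

Taking the partial derivative:
∂Y/∂Z = -11

∂Y/∂Z = -11 < 0 (assuming positive values)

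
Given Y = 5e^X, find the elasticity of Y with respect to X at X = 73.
Elasticity = 73

Elasticity = (dY/dX) · (X/Y)

dY/dX = 5·e^X
At X = 73: dY/dX = 5·e^73, Y = 5·e^73

Elasticity = (5·e^73) · (73 / (5·e^73)) = 73

Interpretation: for a small percentage change in X, the percentage change in Y is approximately 73.00 times as large.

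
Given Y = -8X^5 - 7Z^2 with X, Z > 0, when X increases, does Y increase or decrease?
Y decreases

Taking the partial derivative:
∂Y/∂X = -40X^4

∂Y/∂X = -40X^4 < 0 (assuming positive values)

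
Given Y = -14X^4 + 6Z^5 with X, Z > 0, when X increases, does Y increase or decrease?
Y decreases

Taking the partial derivative:
∂Y/∂X = -56X^3

∂Y/∂X = -56X^3 < 0 (assuming positive values)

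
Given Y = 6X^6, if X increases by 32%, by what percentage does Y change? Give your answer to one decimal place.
429.0%

For Y = 6X^6:
If X → X(1 + 0.32)
Then Y → Y · (1 + 0.32)^6
     ≈ Y · 5.2899

Percentage change = ((1 + 0.32)^6 − 1) × 100% ≈ 429.0%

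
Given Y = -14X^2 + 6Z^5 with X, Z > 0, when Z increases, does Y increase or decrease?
Y increases

Taking the partial derivative:
∂Y/∂Z = 30Z^4

∂Y/∂Z = 30Z^4 > 0 (assuming positive values)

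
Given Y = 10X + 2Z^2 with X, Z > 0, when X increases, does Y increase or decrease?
Y increases

Taking the partial derivative:
∂Y/∂X = 10

∂Y/∂X = 10 > 0 (assuming positive values)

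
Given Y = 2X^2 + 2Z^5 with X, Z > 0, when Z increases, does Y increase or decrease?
Y increases

Taking the partial derivative:
∂Y/∂Z = 10Z^4

∂Y/∂Z = 10Z^4 > 0 (assuming positive values)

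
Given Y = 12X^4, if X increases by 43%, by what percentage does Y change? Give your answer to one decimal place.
318.2%

For Y = 12X^4:
If X → X(1 + 0.43)
Then Y → Y · (1 + 0.43)^4
     ≈ Y · 4.1816

Percentage change = ((1 + 0.43)^4 − 1) × 100% ≈ 318.2%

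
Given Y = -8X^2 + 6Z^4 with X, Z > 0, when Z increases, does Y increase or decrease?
Y increases

Taking the partial derivative:
∂Y/∂Z = 24Z^3

∂Y/∂Z = 24Z^3 > 0 (assuming positive values)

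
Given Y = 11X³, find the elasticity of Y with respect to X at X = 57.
Elasticity = 3

Elasticity = (dY/dX) · (X/Y)

dY/dX = 33·X²
At X = 57: dY/dX = 107217, Y = 2037123

Elasticity = 107217 · (57 / 2037123) = 3

Interpretation: for a small percentage change in X, the percentage change in Y is approximately 3.00 times as large.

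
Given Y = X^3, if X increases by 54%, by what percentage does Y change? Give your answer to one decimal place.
265.2%

For Y = X^3:
If X → X(1 + 0.54)
Then Y → Y · (1 + 0.54)^3
     ≈ Y · 3.6523

Percentage change = ((1 + 0.54)^3 − 1) × 100% ≈ 265.2%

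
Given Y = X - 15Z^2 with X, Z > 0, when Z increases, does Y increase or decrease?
Y decreases

Taking the partial derivative:
∂Y/∂Z = -30Z

∂Y/∂Z = -30Z < 0 (assuming positive values)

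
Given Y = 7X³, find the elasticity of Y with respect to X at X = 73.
Elasticity = 3

Elasticity = (dY/dX) · (X/Y)

dY/dX = 21·X²
At X = 73: dY/dX = 111909, Y = 2723119

Elasticity = 111909 · (73 / 2723119) = 3

Interpretation: for a small percentage change in X, the percentage change in Y is approximately 3.00 times as large.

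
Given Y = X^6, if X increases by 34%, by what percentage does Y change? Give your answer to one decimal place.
478.9%

For Y = X^6:
If X → X(1 + 0.34)
Then Y → Y · (1 + 0.34)^6
     ≈ Y · 5.7893

Percentage change = ((1 + 0.34)^6 − 1) × 100% ≈ 478.9%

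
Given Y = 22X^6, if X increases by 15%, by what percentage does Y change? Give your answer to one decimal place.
131.3%

For Y = 22X^6:
If X → X(1 + 0.15)
Then Y → Y · (1 + 0.15)^6
     ≈ Y · 2.3131

Percentage change = ((1 + 0.15)^6 − 1) × 100% ≈ 131.3%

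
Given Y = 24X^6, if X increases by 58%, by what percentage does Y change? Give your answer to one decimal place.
1455.8%

For Y = 24X^6:
If X → X(1 + 0.58)
Then Y → Y · (1 + 0.58)^6
     ≈ Y · 15.5576

Percentage change = ((1 + 0.58)^6 − 1) × 100% ≈ 1455.8%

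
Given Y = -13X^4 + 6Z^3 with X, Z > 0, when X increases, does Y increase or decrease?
Y decreases

Taking the partial derivative:
∂Y/∂X = -52X^3

∂Y/∂X = -52X^3 < 0 (assuming positive values)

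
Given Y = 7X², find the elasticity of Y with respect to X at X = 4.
Elasticity = 2

Elasticity = (dY/dX) · (X/Y)

dY/dX = 14·X
At X = 4: dY/dX = 56, Y = 112

Elasticity = 56 · (4 / 112) = 2

Interpretation: for a small percentage change in X, the percentage change in Y is approximately 2.00 times as large.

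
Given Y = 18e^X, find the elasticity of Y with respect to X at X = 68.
Elasticity = 68

Elasticity = (dY/dX) · (X/Y)

dY/dX = 18·e^X
At X = 68: dY/dX = 18·e^68, Y = 18·e^68

Elasticity = (18·e^68) · (68 / (18·e^68)) = 68

Interpretation: for a small percentage change in X, the percentage change in Y is approximately 68.00 times as large.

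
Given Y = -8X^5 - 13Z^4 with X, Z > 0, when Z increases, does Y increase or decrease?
Y decreases

Taking the partial derivative:
∂Y/∂Z = -52Z^3

∂Y/∂Z = -52Z^3 < 0 (assuming positive values)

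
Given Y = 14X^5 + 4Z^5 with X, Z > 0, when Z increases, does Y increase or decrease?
Y increases

Taking the partial derivative:
∂Y/∂Z = 20Z^4

∂Y/∂Z = 20Z^4 > 0 (assuming positive values)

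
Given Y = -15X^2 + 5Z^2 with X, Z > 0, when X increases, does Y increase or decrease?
Y decreases

Taking the partial derivative:
∂Y/∂X = -30X

∂Y/∂X = -30X < 0 (assuming positive values)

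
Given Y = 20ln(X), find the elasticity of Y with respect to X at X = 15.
Elasticity = 1/ln(15) ≈ 0.3693

Elasticity = (dY/dX) · (X/Y)

dY/dX = 20/X
At X = 15: dY/dX = 4/3, Y = 20·ln(15)

Elasticity = (4/3) · (15 / (20·ln(15))) = 1/ln(15) ≈ 0.3693

Interpretation: for a small percentage change in X, the percentage change in Y is approximately 0.37 times as large.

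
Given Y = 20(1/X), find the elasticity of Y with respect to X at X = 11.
Elasticity = -1

Elasticity = (dY/dX) · (X/Y)

dY/dX = -20/X²
At X = 11: dY/dX = -20/121, Y = 20/11

Elasticity = (-20/121) · (11 / (20/11)) = -1

Interpretation: for a small percentage change in X, the percentage change in Y is approximately -1.00 times as large.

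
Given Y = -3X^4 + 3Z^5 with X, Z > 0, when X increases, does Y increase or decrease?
Y decreases

Taking the partial derivative:
∂Y/∂X = -12X^3

∂Y/∂X = -12X^3 < 0 (assuming positive values)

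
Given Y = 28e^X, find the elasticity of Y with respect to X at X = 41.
Elasticity = 41

Elasticity = (dY/dX) · (X/Y)

dY/dX = 28·e^X
At X = 41: dY/dX = 28·e^41, Y = 28·e^41

Elasticity = (28·e^41) · (41 / (28·e^41)) = 41

Interpretation: for a small percentage change in X, the percentage change in Y is approximately 41.00 times as large.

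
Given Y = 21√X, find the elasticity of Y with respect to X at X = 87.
Elasticity = 1/2

Elasticity = (dY/dX) · (X/Y)

dY/dX = 21/(2·√X)
At X = 87: dY/dX = 7·√87/58, Y = 21·√87

Elasticity = (7·√87/58) · (87 / (21·√87)) = 1/2

Interpretation: for a small percentage change in X, the percentage change in Y is approximately 0.50 times as large.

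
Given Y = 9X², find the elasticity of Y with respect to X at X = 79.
Elasticity = 2

Elasticity = (dY/dX) · (X/Y)

dY/dX = 18·X
At X = 79: dY/dX = 1422, Y = 56169

Elasticity = 1422 · (79 / 56169) = 2

Interpretation: for a small percentage change in X, the percentage change in Y is approximately 2.00 times as large.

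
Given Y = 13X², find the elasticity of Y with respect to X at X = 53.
Elasticity = 2

Elasticity = (dY/dX) · (X/Y)

dY/dX = 26·X
At X = 53: dY/dX = 1378, Y = 36517

Elasticity = 1378 · (53 / 36517) = 2

Interpretation: for a small percentage change in X, the percentage change in Y is approximately 2.00 times as large.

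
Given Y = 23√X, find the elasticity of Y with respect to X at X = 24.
Elasticity = 1/2

Elasticity = (dY/dX) · (X/Y)

dY/dX = 23/(2·√X)
At X = 24: dY/dX = 23·√6/24, Y = 46·√6

Elasticity = (23·√6/24) · (24 / (46·√6)) = 1/2

Interpretation: for a small percentage change in X, the percentage change in Y is approximately 0.50 times as large.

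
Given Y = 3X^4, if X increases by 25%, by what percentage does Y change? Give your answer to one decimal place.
144.1%

For Y = 3X^4:
If X → X(1 + 0.25)
Then Y → Y · (1 + 0.25)^4
     ≈ Y · 2.4414

Percentage change = ((1 + 0.25)^4 − 1) × 100% ≈ 144.1%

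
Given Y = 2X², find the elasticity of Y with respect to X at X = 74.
Elasticity = 2

Elasticity = (dY/dX) · (X/Y)

dY/dX = 4·X
At X = 74: dY/dX = 296, Y = 10952

Elasticity = 296 · (74 / 10952) = 2

Interpretation: for a small percentage change in X, the percentage change in Y is approximately 2.00 times as large.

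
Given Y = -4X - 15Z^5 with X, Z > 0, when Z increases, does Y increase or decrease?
Y decreases

Taking the partial derivative:
∂Y/∂Z = -75Z^4

∂Y/∂Z = -75Z^4 < 0 (assuming positive values)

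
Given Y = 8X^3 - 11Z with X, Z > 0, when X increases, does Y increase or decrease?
Y increases

Taking the partial derivative:
∂Y/∂X = 24X^2

∂Y/∂X = 24X^2 > 0 (assuming positive values)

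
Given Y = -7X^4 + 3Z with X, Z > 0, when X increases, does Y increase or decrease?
Y decreases

Taking the partial derivative:
∂Y/∂X = -28X^3

∂Y/∂X = -28X^3 < 0 (assuming positive values)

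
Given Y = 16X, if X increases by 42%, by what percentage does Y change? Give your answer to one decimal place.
42.0%

For Y = 16X:
If X → X(1 + 0.42)
Then Y → Y · (1 + 0.42)^1
     = Y · 1.4200

Percentage change = ((1 + 0.42)^1 − 1) × 100% = 42.0%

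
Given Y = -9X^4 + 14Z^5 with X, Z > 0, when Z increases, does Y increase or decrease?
Y increases

Taking the partial derivative:
∂Y/∂Z = 70Z^4

∂Y/∂Z = 70Z^4 > 0 (assuming positive values)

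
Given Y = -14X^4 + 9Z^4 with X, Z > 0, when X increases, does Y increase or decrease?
Y decreases

Taking the partial derivative:
∂Y/∂X = -56X^3

∂Y/∂X = -56X^3 < 0 (assuming positive values)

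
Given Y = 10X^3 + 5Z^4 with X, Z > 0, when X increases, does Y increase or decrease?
Y increases

Taking the partial derivative:
∂Y/∂X = 30X^2

∂Y/∂X = 30X^2 > 0 (assuming positive values)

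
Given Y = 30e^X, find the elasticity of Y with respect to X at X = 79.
Elasticity = 79

Elasticity = (dY/dX) · (X/Y)

dY/dX = 30·e^X
At X = 79: dY/dX = 30·e^79, Y = 30·e^79

Elasticity = (30·e^79) · (79 / (30·e^79)) = 79

Interpretation: for a small percentage change in X, the percentage change in Y is approximately 79.00 times as large.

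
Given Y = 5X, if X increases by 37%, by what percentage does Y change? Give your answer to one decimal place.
37.0%

For Y = 5X:
If X → X(1 + 0.37)
Then Y → Y · (1 + 0.37)^1
     = Y · 1.3700

Percentage change = ((1 + 0.37)^1 − 1) × 100% = 37.0%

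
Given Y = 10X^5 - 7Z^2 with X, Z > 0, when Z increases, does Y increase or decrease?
Y decreases

Taking the partial derivative:
∂Y/∂Z = -14Z

∂Y/∂Z = -14Z < 0 (assuming positive values)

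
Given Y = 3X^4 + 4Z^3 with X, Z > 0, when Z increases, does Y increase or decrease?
Y increases

Taking the partial derivative:
∂Y/∂Z = 12Z^2

∂Y/∂Z = 12Z^2 > 0 (assuming positive values)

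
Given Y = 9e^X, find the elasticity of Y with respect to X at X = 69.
Elasticity = 69

Elasticity = (dY/dX) · (X/Y)

dY/dX = 9·e^X
At X = 69: dY/dX = 9·e^69, Y = 9·e^69

Elasticity = (9·e^69) · (69 / (9·e^69)) = 69

Interpretation: for a small percentage change in X, the percentage change in Y is approximately 69.00 times as large.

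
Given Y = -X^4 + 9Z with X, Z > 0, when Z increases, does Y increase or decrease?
Y increases

Taking the partial derivative:
∂Y/∂Z = 9

∂Y/∂Z = 9 > 0 (assuming positive values)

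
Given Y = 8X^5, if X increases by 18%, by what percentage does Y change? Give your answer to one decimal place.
128.8%

For Y = 8X^5:
If X → X(1 + 0.18)
Then Y → Y · (1 + 0.18)^5
     ≈ Y · 2.2878

Percentage change = ((1 + 0.18)^5 − 1) × 100% ≈ 128.8%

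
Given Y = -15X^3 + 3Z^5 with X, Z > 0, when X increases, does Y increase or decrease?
Y decreases

Taking the partial derivative:
∂Y/∂X = -45X^2

∂Y/∂X = -45X^2 < 0 (assuming positive values)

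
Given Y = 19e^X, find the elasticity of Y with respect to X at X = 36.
Elasticity = 36

Elasticity = (dY/dX) · (X/Y)

dY/dX = 19·e^X
At X = 36: dY/dX = 19·e^36, Y = 19·e^36

Elasticity = (19·e^36) · (36 / (19·e^36)) = 36

Interpretation: for a small percentage change in X, the percentage change in Y is approximately 36.00 times as large.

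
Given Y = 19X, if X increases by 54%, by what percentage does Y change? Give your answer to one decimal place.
54.0%

For Y = 19X:
If X → X(1 + 0.54)
Then Y → Y · (1 + 0.54)^1
     = Y · 1.5400

Percentage change = ((1 + 0.54)^1 − 1) × 100% = 54.0%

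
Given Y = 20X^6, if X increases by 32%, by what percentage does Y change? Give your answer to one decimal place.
429.0%

For Y = 20X^6:
If X → X(1 + 0.32)
Then Y → Y · (1 + 0.32)^6
     ≈ Y · 5.2899

Percentage change = ((1 + 0.32)^6 − 1) × 100% ≈ 429.0%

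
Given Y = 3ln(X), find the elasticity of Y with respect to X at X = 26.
Elasticity = 1/ln(26) ≈ 0.3069

Elasticity = (dY/dX) · (X/Y)

dY/dX = 3/X
At X = 26: dY/dX = 3/26, Y = 3·ln(26)

Elasticity = (3/26) · (26 / (3·ln(26))) = 1/ln(26) ≈ 0.3069

Interpretation: for a small percentage change in X, the percentage change in Y is approximately 0.31 times as large.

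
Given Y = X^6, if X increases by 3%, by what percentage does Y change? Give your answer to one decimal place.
19.4%

For Y = X^6:
If X → X(1 + 0.03)
Then Y → Y · (1 + 0.03)^6
     ≈ Y · 1.1941

Percentage change = ((1 + 0.03)^6 − 1) × 100% ≈ 19.4%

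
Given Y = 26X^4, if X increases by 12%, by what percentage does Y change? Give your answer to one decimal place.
57.4%

For Y = 26X^4:
If X → X(1 + 0.12)
Then Y → Y · (1 + 0.12)^4
     ≈ Y · 1.5735

Percentage change = ((1 + 0.12)^4 − 1) × 100% ≈ 57.4%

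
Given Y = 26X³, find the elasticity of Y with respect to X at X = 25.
Elasticity = 3

Elasticity = (dY/dX) · (X/Y)

dY/dX = 78·X²
At X = 25: dY/dX = 48750, Y = 406250

Elasticity = 48750 · (25 / 406250) = 3

Interpretation: for a small percentage change in X, the percentage change in Y is approximately 3.00 times as large.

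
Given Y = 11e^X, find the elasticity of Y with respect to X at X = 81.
Elasticity = 81

Elasticity = (dY/dX) · (X/Y)

dY/dX = 11·e^X
At X = 81: dY/dX = 11·e^81, Y = 11·e^81

Elasticity = (11·e^81) · (81 / (11·e^81)) = 81

Interpretation: for a small percentage change in X, the percentage change in Y is approximately 81.00 times as large.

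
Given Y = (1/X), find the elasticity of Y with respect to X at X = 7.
Elasticity = -1

Elasticity = (dY/dX) · (X/Y)

dY/dX = -1/X²
At X = 7: dY/dX = -1/49, Y = 1/7

Elasticity = (-1/49) · (7 / (1/7)) = -1

Interpretation: for a small percentage change in X, the percentage change in Y is approximately -1.00 times as large.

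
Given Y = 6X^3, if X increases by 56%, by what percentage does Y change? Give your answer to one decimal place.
279.6%

For Y = 6X^3:
If X → X(1 + 0.56)
Then Y → Y · (1 + 0.56)^3
     ≈ Y · 3.7964

Percentage change = ((1 + 0.56)^3 − 1) × 100% ≈ 279.6%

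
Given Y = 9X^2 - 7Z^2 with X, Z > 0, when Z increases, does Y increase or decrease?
Y decreases

Taking the partial derivative:
∂Y/∂Z = -14Z

∂Y/∂Z = -14Z < 0 (assuming positive values)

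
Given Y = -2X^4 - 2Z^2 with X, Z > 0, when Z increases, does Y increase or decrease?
Y decreases

Taking the partial derivative:
∂Y/∂Z = -4Z

∂Y/∂Z = -4Z < 0 (assuming positive values)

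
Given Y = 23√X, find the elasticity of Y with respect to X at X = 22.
Elasticity = 1/2

Elasticity = (dY/dX) · (X/Y)

dY/dX = 23/(2·√X)
At X = 22: dY/dX = 23·√22/44, Y = 23·√22

Elasticity = (23·√22/44) · (22 / (23·√22)) = 1/2

Interpretation: for a small percentage change in X, the percentage change in Y is approximately 0.50 times as large.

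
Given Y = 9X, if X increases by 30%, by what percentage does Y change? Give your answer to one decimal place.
30.0%

For Y = 9X:
If X → X(1 + 0.3)
Then Y → Y · (1 + 0.3)^1
     = Y · 1.3000

Percentage change = ((1 + 0.3)^1 − 1) × 100% = 30.0%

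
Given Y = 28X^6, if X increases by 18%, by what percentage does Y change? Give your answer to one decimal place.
170.0%

For Y = 28X^6:
If X → X(1 + 0.18)
Then Y → Y · (1 + 0.18)^6
     ≈ Y · 2.6996

Percentage change = ((1 + 0.18)^6 − 1) × 100% ≈ 170.0%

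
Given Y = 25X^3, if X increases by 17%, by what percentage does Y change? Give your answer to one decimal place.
60.2%

For Y = 25X^3:
If X → X(1 + 0.17)
Then Y → Y · (1 + 0.17)^3
     ≈ Y · 1.6016

Percentage change = ((1 + 0.17)^3 − 1) × 100% ≈ 60.2%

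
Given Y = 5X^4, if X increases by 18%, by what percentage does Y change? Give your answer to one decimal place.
93.9%

For Y = 5X^4:
If X → X(1 + 0.18)
Then Y → Y · (1 + 0.18)^4
     ≈ Y · 1.9388

Percentage change = ((1 + 0.18)^4 − 1) × 100% ≈ 93.9%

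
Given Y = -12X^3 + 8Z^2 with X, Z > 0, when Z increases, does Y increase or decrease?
Y increases

Taking the partial derivative:
∂Y/∂Z = 16Z

∂Y/∂Z = 16Z > 0 (assuming positive values)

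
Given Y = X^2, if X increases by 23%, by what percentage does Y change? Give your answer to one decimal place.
51.3%

For Y = X^2:
If X → X(1 + 0.23)
Then Y → Y · (1 + 0.23)^2
     = Y · 1.5129

Percentage change = ((1 + 0.23)^2 − 1) × 100% ≈ 51.3%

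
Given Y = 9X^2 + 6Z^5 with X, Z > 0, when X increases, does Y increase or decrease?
Y increases

Taking the partial derivative:
∂Y/∂X = 18X

∂Y/∂X = 18X > 0 (assuming positive values)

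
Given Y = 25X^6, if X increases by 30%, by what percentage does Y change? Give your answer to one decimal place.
382.7%

For Y = 25X^6:
If X → X(1 + 0.3)
Then Y → Y · (1 + 0.3)^6
     ≈ Y · 4.8268

Percentage change = ((1 + 0.3)^6 − 1) × 100% ≈ 382.7%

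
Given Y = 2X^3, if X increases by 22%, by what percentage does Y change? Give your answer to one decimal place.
81.6%

For Y = 2X^3:
If X → X(1 + 0.22)
Then Y → Y · (1 + 0.22)^3
     ≈ Y · 1.8158

Percentage change = ((1 + 0.22)^3 − 1) × 100% ≈ 81.6%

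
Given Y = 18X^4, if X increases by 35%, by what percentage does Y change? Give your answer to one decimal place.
232.2%

For Y = 18X^4:
If X → X(1 + 0.35)
Then Y → Y · (1 + 0.35)^4
     ≈ Y · 3.3215

Percentage change = ((1 + 0.35)^4 − 1) × 100% ≈ 232.2%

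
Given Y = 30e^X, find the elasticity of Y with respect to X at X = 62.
Elasticity = 62

Elasticity = (dY/dX) · (X/Y)

dY/dX = 30·e^X
At X = 62: dY/dX = 30·e^62, Y = 30·e^62

Elasticity = (30·e^62) · (62 / (30·e^62)) = 62

Interpretation: for a small percentage change in X, the percentage change in Y is approximately 62.00 times as large.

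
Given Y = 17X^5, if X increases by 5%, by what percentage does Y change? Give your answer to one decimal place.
27.6%

For Y = 17X^5:
If X → X(1 + 0.05)
Then Y → Y · (1 + 0.05)^5
     ≈ Y · 1.2763

Percentage change = ((1 + 0.05)^5 − 1) × 100% ≈ 27.6%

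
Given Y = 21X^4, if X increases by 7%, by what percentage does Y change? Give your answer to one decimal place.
31.1%

For Y = 21X^4:
If X → X(1 + 0.07)
Then Y → Y · (1 + 0.07)^4
     ≈ Y · 1.3108

Percentage change = ((1 + 0.07)^4 − 1) × 100% ≈ 31.1%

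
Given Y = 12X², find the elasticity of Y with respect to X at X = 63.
Elasticity = 2

Elasticity = (dY/dX) · (X/Y)

dY/dX = 24·X
At X = 63: dY/dX = 1512, Y = 47628

Elasticity = 1512 · (63 / 47628) = 2

Interpretation: for a small percentage change in X, the percentage change in Y is approximately 2.00 times as large.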